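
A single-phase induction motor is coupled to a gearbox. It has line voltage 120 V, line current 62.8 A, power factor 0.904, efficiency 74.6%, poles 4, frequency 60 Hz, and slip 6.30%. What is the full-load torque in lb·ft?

21.2 lb·ft

P_in = V·I·cosφ = 120 × 62.8 × 0.904 = 6813 W
P_out = η·P_in = 0.746 × 6813 = 5082 W
n_s = 120×60/4 = 1800 rpm; n = 1800×(1−0.063) = 1687 rpm
ω = 2π×1687/60 = 176.7 rad/s
τ = P_out/ω = 5082/176.7 = 28.76 N·m
In lb·ft: 28.76/1.356 = 21.2 lb·ft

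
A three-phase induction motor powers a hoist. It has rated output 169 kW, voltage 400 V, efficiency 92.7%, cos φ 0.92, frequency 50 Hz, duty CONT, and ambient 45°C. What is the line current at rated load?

P_out = 169 kW = 169000 W
P_in = P_out / η = 169000 / 0.927 = 182309 W
I_L = P_in / (√3·V_L·cosφ) = 182309 / (1.732 × 400 × 0.92) = 286 A

286 A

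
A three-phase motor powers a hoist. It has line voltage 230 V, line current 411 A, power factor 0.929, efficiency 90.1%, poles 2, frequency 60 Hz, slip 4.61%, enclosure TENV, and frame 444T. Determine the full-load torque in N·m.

381 N·m

P_in = √3·V·I·cosφ = 1.732 × 230 × 411 × 0.929 = 152101 W
P_out = η·P_in = 0.901 × 152101 = 137043 W
n_s = 120×60/2 = 3600 rpm; n = 3600×(1−0.0461) = 3434 rpm
ω = 2π×3434/60 = 359.6 rad/s
τ = P_out/ω = 137043/359.6 = 381 N·m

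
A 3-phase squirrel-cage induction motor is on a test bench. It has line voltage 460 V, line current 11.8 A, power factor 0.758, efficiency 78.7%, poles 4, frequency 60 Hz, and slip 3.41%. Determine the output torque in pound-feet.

P_in = √3·V·I·cosφ = 1.732 × 460 × 11.8 × 0.758 = 7126 W
P_out = η·P_in = 0.787 × 7126 = 5608 W
n_s = 120×60/4 = 1800 rpm; n = 1800×(1−0.0341) = 1739 rpm
ω = 2π×1739/60 = 182.1 rad/s
τ = P_out/ω = 5608/182.1 = 30.8 N·m
In lb·ft: 30.8/1.356 = 22.7 lb·ft

22.7 lb·ft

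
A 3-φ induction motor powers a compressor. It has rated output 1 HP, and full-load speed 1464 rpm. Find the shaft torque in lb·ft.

P_out = 1 × 746 = 746 W
ω = 2π × 1464/60 = 153.3 rad/s
τ = P_out/ω = 746/153.3 = 4.866 N·m
In lb·ft: 4.866/1.356 = 3.59 lb·ft

3.59 lb·ft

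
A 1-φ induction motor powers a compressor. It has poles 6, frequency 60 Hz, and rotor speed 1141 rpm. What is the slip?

n_s = 120f/p = 120×60/6 = 1200 rpm
s = (n_s − n)/n_s = (1200 − 1141)/1200 = 0.0492

4.9 %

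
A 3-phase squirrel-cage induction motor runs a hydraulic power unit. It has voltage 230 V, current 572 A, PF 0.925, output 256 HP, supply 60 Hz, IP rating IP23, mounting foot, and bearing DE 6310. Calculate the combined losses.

19800 W

P_in = √3·V·I·cosφ = 1.732×230×572×0.925 = 210772 W
P_out = 256×746 = 190976 W
Losses = P_in − P_out = 210772 − 190976 = 19796 W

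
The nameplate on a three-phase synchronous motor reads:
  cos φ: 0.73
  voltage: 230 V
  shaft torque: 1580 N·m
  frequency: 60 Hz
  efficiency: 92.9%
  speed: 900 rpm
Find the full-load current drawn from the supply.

ω = 2π×900/60 = 94.25 rad/s; P_out = τω = 1580 × 94.25 = 148915 W
P_in = P_out / η = 148915 / 0.929 = 160296 W
I_L = P_in / (√3·V_L·cosφ) = 160296 / (1.732 × 230 × 0.73) = 551 A

551 A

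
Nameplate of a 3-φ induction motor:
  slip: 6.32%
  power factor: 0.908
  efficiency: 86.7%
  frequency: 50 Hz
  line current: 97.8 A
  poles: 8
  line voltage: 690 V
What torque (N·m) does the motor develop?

1250 N·m

P_in = √3·V·I·cosφ = 1.732 × 690 × 97.8 × 0.908 = 106126 W
P_out = η·P_in = 0.867 × 106126 = 92011 W
n_s = 120×50/8 = 750 rpm; n = 750×(1−0.0632) = 703 rpm
ω = 2π×703/60 = 73.62 rad/s
τ = P_out/ω = 92011/73.62 = 1250 N·m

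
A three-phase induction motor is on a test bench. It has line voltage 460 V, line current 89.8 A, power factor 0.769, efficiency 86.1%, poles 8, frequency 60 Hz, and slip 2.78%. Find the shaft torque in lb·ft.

P_in = √3·V·I·cosφ = 1.732 × 460 × 89.8 × 0.769 = 55018 W
P_out = η·P_in = 0.861 × 55018 = 47370 W
n_s = 120×60/8 = 900 rpm; n = 900×(1−0.0278) = 875 rpm
ω = 2π×875/60 = 91.63 rad/s
τ = P_out/ω = 47370/91.63 = 517 N·m
In lb·ft: 517/1.356 = 381 lb·ft

381 lb·ft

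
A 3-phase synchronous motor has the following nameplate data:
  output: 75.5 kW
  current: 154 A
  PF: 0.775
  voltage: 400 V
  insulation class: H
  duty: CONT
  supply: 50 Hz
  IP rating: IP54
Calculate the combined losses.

7190 W

P_in = √3·V·I·cosφ = 1.732×400×154×0.775 = 82686 W
P_out = 75500 W
Losses = P_in − P_out = 82686 − 75500 = 7186 W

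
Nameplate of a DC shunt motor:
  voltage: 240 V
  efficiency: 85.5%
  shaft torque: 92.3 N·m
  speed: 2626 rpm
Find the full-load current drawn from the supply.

ω = 2π×2626/60 = 275 rad/s; P_out = τω = 92.3 × 275 = 25383 W
P_in = P_out / η = 25383 / 0.855 = 29688 W
I = P_in / V = 29688 / 240 = 124 A

124 A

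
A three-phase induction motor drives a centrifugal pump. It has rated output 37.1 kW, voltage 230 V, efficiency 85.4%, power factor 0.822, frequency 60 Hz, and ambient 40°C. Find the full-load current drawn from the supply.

133 A

P_out = 37.1 kW = 37100 W
P_in = P_out / η = 37100 / 0.854 = 43443 W
I_L = P_in / (√3·V_L·cosφ) = 43443 / (1.732 × 230 × 0.822) = 133 A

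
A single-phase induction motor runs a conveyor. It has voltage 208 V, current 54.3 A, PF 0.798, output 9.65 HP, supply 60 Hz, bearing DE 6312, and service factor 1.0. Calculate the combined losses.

P_in = V·I·cosφ = 208×54.3×0.798 = 9013 W
P_out = 9.65×746 = 7199 W
Losses = P_in − P_out = 9013 − 7199 = 1814 W

1.81 kW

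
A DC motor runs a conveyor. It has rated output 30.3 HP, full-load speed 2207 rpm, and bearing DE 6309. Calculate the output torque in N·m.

97.8 N·m

P_out = 30.3 × 746 = 22604 W
ω = 2π × 2207/60 = 231.1 rad/s
τ = P_out/ω = 22604/231.1 = 97.8 N·m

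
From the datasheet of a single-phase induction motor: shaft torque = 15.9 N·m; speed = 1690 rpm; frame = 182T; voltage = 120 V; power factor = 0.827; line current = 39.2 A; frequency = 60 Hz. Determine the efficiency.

72.3 %

ω = 2π × 1690/60 = 177 rad/s; P_out = τω = 15.9 × 177 = 2814 W
P_in = V·I·cosφ = 120 × 39.2 × 0.827 = 3890 W
η = P_out / P_in = 2814 / 3890 = 0.723 = 72.3%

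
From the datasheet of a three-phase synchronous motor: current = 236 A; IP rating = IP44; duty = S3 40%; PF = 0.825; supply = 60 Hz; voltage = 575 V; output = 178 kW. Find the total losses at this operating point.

15.9 kW

P_in = √3·V·I·cosφ = 1.732×575×236×0.825 = 193902 W
P_out = 178000 W
Losses = P_in − P_out = 193902 − 178000 = 15902 W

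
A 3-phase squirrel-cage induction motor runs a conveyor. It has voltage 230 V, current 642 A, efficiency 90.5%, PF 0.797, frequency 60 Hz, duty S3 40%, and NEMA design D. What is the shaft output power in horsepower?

247 HP

P_in = √3·V·I·cosφ = 1.732 × 230 × 642 × 0.797 = 203830 W
P_out = η·P_in = 0.905 × 203830 = 184466 W
= 184466/746 = 247 HP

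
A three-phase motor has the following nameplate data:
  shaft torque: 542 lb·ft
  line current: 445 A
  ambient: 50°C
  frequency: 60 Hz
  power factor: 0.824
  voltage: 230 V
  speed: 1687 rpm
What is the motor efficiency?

τ = 542 lb·ft × 1.356 = 735 N·m
ω = 2π × 1687/60 = 176.7 rad/s; P_out = τω = 735 × 176.7 = 129875 W
P_in = √3·V_L·I_L·cosφ = 1.732 × 230 × 445 × 0.824 = 146071 W
η = P_out / P_in = 129875 / 146071 = 0.889 = 88.9%

88.9 %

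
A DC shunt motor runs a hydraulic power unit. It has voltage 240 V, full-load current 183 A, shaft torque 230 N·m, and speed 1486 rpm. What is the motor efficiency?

ω = 2π × 1486/60 = 155.6 rad/s; P_out = τω = 230 × 155.6 = 35788 W
P_in = V·I = 240 × 183 = 43920 W
η = P_out / P_in = 35788 / 43920 = 0.815 = 81.5%

81.5 %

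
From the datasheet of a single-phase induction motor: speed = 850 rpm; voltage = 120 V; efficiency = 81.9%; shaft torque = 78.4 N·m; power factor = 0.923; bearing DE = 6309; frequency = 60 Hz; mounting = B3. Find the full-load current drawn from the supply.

76.9 A

ω = 2π×850/60 = 89.01 rad/s; P_out = τω = 78.4 × 89.01 = 6978 W
P_in = P_out / η = 6978 / 0.819 = 8520 W
I = P_in / (V·cosφ) = 8520 / (120 × 0.923) = 76.9 A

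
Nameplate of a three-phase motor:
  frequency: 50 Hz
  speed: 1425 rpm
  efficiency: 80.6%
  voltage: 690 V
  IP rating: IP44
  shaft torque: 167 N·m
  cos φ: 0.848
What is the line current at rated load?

ω = 2π×1425/60 = 149.2 rad/s; P_out = τω = 167 × 149.2 = 24916 W
P_in = P_out / η = 24916 / 0.806 = 30913 W
I_L = P_in / (√3·V_L·cosφ) = 30913 / (1.732 × 690 × 0.848) = 30.5 A

30.5 A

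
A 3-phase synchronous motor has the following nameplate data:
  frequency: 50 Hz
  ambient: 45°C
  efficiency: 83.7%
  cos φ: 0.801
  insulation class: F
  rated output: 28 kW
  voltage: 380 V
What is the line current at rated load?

P_out = 28 kW = 28000 W
P_in = P_out / η = 28000 / 0.837 = 33453 W
I_L = P_in / (√3·V_L·cosφ) = 33453 / (1.732 × 380 × 0.801) = 63.5 A

63.5 A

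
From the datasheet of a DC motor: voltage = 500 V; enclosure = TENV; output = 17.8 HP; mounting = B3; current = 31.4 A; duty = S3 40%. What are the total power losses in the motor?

P_in = V·I = 500×31.4 = 15700 W
P_out = 17.8×746 = 13279 W
Losses = P_in − P_out = 15700 − 13279 = 2421 W

2.42 kW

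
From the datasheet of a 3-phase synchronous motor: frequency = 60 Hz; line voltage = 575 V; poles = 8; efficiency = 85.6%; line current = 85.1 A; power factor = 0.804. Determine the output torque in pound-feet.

456 lb·ft

P_in = √3·V·I·cosφ = 1.732 × 575 × 85.1 × 0.804 = 68140 W
P_out = η·P_in = 0.856 × 68140 = 58328 W
n = n_s = 120×60/8 = 900 rpm (synchronous)
ω = 2π×900/60 = 94.25 rad/s
τ = P_out/ω = 58328/94.25 = 618.9 N·m
In lb·ft: 618.9/1.356 = 456 lb·ft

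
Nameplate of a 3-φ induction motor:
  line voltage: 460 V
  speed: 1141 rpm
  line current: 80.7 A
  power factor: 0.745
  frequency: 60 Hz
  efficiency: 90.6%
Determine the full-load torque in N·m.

363 N·m

P_in = √3·V·I·cosφ = 1.732 × 460 × 80.7 × 0.745 = 47900 W
P_out = η·P_in = 0.906 × 47900 = 43397 W
n = 1141 rpm
ω = 2π×1141/60 = 119.5 rad/s
τ = P_out/ω = 43397/119.5 = 363 N·m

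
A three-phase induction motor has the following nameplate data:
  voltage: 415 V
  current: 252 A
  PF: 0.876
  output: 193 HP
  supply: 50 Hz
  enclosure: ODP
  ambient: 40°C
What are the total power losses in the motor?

14700 W

P_in = √3·V·I·cosφ = 1.732×415×252×0.876 = 158672 W
P_out = 193×746 = 143978 W
Losses = P_in − P_out = 158672 − 143978 = 14694 W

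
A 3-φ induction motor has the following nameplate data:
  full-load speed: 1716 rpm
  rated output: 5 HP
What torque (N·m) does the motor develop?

20.8 N·m

P_out = 5 × 746 = 3730 W
ω = 2π × 1716/60 = 179.7 rad/s
τ = P_out/ω = 3730/179.7 = 20.8 N·m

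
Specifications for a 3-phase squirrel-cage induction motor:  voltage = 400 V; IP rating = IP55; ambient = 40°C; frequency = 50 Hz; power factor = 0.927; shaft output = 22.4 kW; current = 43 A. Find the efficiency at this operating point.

81.1 %

P_out = 22.4 kW = 22400 W
P_in = √3·V_L·I_L·cosφ = 1.732 × 400 × 43 × 0.927 = 27616 W
η = P_out / P_in = 22400 / 27616 = 0.811 = 81.1%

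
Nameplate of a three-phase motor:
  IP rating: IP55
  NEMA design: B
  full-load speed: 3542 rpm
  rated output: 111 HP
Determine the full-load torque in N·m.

223 N·m

P_out = 111 × 746 = 82806 W
ω = 2π × 3542/60 = 370.9 rad/s
τ = P_out/ω = 82806/370.9 = 223 N·m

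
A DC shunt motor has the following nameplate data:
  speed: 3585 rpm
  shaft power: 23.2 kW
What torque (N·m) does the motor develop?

ω = 2π × 3585/60 = 375.4 rad/s
τ = P/ω = 23200/375.4 = 61.8 N·m

61.8 N·m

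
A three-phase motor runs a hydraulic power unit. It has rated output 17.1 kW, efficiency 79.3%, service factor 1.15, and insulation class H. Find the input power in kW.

P_out = 17100 W
P_in = P_out/η = 17100/0.793 = 21564 W = 21.6 kW

21.6 kW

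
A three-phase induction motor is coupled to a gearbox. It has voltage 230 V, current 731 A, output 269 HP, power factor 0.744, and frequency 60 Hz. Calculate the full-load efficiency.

92.6 %

P_out = 269 × 746 = 200674 W
P_in = √3·V_L·I_L·cosφ = 1.732 × 230 × 731 × 0.744 = 216654 W
η = P_out / P_in = 200674 / 216654 = 0.926 = 92.6%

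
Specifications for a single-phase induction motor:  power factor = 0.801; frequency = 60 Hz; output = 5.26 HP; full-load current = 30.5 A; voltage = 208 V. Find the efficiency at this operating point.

P_out = 5.26 × 746 = 3924 W
P_in = V·I·cosφ = 208 × 30.5 × 0.801 = 5082 W
η = P_out / P_in = 3924 / 5082 = 0.772 = 77.2%

77.2 %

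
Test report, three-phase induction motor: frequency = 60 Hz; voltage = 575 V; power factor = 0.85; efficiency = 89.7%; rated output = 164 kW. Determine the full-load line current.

216 A

P_out = 164 kW = 164000 W
P_in = P_out / η = 164000 / 0.897 = 182832 W
I_L = P_in / (√3·V_L·cosφ) = 182832 / (1.732 × 575 × 0.85) = 216 A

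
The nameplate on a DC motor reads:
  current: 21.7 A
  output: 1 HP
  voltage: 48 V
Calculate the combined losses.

296 W

P_in = V·I = 48×21.7 = 1042 W
P_out = 1×746 = 746 W
Losses = P_in − P_out = 1042 − 746 = 296 W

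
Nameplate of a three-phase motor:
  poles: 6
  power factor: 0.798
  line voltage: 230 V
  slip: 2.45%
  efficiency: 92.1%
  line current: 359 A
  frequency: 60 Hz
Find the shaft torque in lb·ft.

P_in = √3·V·I·cosφ = 1.732 × 230 × 359 × 0.798 = 114123 W
P_out = η·P_in = 0.921 × 114123 = 105107 W
n_s = 120×60/6 = 1200 rpm; n = 1200×(1−0.0245) = 1171 rpm
ω = 2π×1171/60 = 122.6 rad/s
τ = P_out/ω = 105107/122.6 = 857.3 N·m
In lb·ft: 857.3/1.356 = 632 lb·ft

632 lb·ft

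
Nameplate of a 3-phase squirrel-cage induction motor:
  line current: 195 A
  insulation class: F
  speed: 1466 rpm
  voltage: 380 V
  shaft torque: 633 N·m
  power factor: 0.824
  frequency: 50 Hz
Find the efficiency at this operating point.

ω = 2π × 1466/60 = 153.5 rad/s; P_out = τω = 633 × 153.5 = 97166 W
P_in = √3·V_L·I_L·cosφ = 1.732 × 380 × 195 × 0.824 = 105753 W
η = P_out / P_in = 97166 / 105753 = 0.919 = 91.9%

91.9 %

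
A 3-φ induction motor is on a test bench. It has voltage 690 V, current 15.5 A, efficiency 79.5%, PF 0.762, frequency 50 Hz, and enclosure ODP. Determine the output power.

P_in = √3·V·I·cosφ = 1.732 × 690 × 15.5 × 0.762 = 14115 W
P_out = η·P_in = 0.795 × 14115 = 11221 W

11.2 kW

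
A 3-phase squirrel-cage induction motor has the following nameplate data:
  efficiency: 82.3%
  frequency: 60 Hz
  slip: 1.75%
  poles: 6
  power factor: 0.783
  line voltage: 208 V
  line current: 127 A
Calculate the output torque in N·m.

239 N·m

P_in = √3·V·I·cosφ = 1.732 × 208 × 127 × 0.783 = 35824 W
P_out = η·P_in = 0.823 × 35824 = 29483 W
n_s = 120×60/6 = 1200 rpm; n = 1200×(1−0.0175) = 1179 rpm
ω = 2π×1179/60 = 123.5 rad/s
τ = P_out/ω = 29483/123.5 = 239 N·m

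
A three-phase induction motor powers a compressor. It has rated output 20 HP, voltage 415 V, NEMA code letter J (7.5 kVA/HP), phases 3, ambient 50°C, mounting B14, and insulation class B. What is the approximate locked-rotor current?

S_LR = 7.5 × 20 = 150 kVA
I_LR = S_LR/(√3·V_L) = 150000/(1.732×415) = 209 A

209 A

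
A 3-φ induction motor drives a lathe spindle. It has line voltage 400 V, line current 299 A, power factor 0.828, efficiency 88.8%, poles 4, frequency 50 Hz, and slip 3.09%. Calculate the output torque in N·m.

1000 N·m

P_in = √3·V·I·cosφ = 1.732 × 400 × 299 × 0.828 = 171518 W
P_out = η·P_in = 0.888 × 171518 = 152308 W
n_s = 120×50/4 = 1500 rpm; n = 1500×(1−0.0309) = 1454 rpm
ω = 2π×1454/60 = 152.3 rad/s
τ = P_out/ω = 152308/152.3 = 1000 N·m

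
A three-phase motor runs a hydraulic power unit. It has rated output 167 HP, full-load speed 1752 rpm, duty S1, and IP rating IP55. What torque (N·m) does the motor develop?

P_out = 167 × 746 = 124582 W
ω = 2π × 1752/60 = 183.5 rad/s
τ = P_out/ω = 124582/183.5 = 679 N·m

679 N·m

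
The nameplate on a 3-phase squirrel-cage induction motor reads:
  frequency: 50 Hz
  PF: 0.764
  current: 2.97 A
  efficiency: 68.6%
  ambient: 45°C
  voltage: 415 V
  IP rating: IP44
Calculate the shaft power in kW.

1.12 kW

P_in = √3·V·I·cosφ = 1.732 × 415 × 2.97 × 0.764 = 1631 W
P_out = η·P_in = 0.686 × 1631 = 1119 W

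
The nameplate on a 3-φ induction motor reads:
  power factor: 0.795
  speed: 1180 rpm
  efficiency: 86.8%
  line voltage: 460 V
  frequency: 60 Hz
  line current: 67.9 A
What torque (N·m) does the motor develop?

302 N·m

P_in = √3·V·I·cosφ = 1.732 × 460 × 67.9 × 0.795 = 43007 W
P_out = η·P_in = 0.868 × 43007 = 37330 W
n = 1180 rpm
ω = 2π×1180/60 = 123.6 rad/s
τ = P_out/ω = 37330/123.6 = 302 N·m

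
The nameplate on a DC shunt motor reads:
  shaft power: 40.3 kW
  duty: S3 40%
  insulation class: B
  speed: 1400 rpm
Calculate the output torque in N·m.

275 N·m

ω = 2π × 1400/60 = 146.6 rad/s
τ = P/ω = 40300/146.6 = 275 N·m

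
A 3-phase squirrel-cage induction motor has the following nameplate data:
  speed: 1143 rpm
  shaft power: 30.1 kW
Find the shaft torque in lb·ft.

185 lb·ft

ω = 2π × 1143/60 = 119.7 rad/s
τ = P/ω = 30100/119.7 = 251.5 N·m
In lb·ft: 251.5/1.356 = 185 lb·ft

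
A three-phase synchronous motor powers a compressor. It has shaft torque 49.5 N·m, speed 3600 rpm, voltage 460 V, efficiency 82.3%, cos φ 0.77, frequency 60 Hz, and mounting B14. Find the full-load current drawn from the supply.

37 A

ω = 2π×3600/60 = 377 rad/s; P_out = τω = 49.5 × 377 = 18662 W
P_in = P_out / η = 18662 / 0.823 = 22676 W
I_L = P_in / (√3·V_L·cosφ) = 22676 / (1.732 × 460 × 0.77) = 37 A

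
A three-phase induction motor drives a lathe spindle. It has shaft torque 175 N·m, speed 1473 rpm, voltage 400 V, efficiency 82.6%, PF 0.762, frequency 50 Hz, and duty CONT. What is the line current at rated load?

ω = 2π×1473/60 = 154.3 rad/s; P_out = τω = 175 × 154.3 = 27003 W
P_in = P_out / η = 27003 / 0.826 = 32691 W
I_L = P_in / (√3·V_L·cosφ) = 32691 / (1.732 × 400 × 0.762) = 61.9 A

61.9 A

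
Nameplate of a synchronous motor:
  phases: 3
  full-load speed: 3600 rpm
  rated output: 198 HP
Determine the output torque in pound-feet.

289 lb·ft

P_out = 198 × 746 = 147708 W
ω = 2π × 3600/60 = 377 rad/s
τ = P_out/ω = 147708/377 = 391.8 N·m
In lb·ft: 391.8/1.356 = 289 lb·ft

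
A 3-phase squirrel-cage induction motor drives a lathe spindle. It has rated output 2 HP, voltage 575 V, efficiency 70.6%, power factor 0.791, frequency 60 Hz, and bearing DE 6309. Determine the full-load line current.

P_out = 2 × 746 = 1492 W
P_in = P_out / η = 1492 / 0.706 = 2113 W
I_L = P_in / (√3·V_L·cosφ) = 2113 / (1.732 × 575 × 0.791) = 2.68 A

2.68 A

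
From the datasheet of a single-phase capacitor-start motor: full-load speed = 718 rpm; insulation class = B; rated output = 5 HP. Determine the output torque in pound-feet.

36.6 lb·ft

P_out = 5 × 746 = 3730 W
ω = 2π × 718/60 = 75.19 rad/s
τ = P_out/ω = 3730/75.19 = 49.61 N·m
In lb·ft: 49.61/1.356 = 36.6 lb·ft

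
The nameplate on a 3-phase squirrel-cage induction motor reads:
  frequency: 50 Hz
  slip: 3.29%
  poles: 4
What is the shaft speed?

n_s = 120f/p = 120×50/4 = 1500 rpm
n = n_s(1 − s) = 1500 × (1 − 0.0329) = 1451 rpm

1451 rpm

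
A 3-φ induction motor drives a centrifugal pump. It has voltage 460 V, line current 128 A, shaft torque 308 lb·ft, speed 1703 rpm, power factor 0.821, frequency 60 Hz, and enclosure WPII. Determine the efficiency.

88.9 %

τ = 308 lb·ft × 1.356 = 417.6 N·m
ω = 2π × 1703/60 = 178.3 rad/s; P_out = τω = 417.6 × 178.3 = 74458 W
P_in = √3·V_L·I_L·cosφ = 1.732 × 460 × 128 × 0.821 = 83726 W
η = P_out / P_in = 74458 / 83726 = 0.889 = 88.9%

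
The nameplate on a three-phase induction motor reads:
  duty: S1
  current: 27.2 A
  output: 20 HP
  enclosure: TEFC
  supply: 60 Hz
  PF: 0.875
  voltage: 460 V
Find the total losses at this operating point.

P_in = √3·V·I·cosφ = 1.732×460×27.2×0.875 = 18962 W
P_out = 20×746 = 14920 W
Losses = P_in − P_out = 18962 − 14920 = 4042 W

4040 W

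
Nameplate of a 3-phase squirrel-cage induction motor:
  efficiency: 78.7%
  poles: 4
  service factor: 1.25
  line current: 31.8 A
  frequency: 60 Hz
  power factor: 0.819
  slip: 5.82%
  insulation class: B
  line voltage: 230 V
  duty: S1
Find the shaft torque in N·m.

46 N·m

P_in = √3·V·I·cosφ = 1.732 × 230 × 31.8 × 0.819 = 10375 W
P_out = η·P_in = 0.787 × 10375 = 8165 W
n_s = 120×60/4 = 1800 rpm; n = 1800×(1−0.0582) = 1695 rpm
ω = 2π×1695/60 = 177.5 rad/s
τ = P_out/ω = 8165/177.5 = 46 N·m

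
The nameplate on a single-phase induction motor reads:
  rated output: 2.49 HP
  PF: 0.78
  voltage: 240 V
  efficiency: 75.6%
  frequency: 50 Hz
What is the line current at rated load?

P_out = 2.49 × 746 = 1858 W
P_in = P_out / η = 1858 / 0.756 = 2458 W
I = P_in / (V·cosφ) = 2458 / (240 × 0.78) = 13.1 A

13.1 A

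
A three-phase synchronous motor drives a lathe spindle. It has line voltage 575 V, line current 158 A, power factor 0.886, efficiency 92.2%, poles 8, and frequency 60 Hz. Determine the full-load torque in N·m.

1360 N·m

P_in = √3·V·I·cosφ = 1.732 × 575 × 158 × 0.886 = 139414 W
P_out = η·P_in = 0.922 × 139414 = 128540 W
n = n_s = 120×60/8 = 900 rpm (synchronous)
ω = 2π×900/60 = 94.25 rad/s
τ = P_out/ω = 128540/94.25 = 1360 N·m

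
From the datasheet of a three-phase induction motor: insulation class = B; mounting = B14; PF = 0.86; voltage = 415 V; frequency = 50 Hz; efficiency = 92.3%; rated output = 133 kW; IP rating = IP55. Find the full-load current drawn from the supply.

P_out = 133 kW = 133000 W
P_in = P_out / η = 133000 / 0.923 = 144095 W
I_L = P_in / (√3·V_L·cosφ) = 144095 / (1.732 × 415 × 0.86) = 233 A

233 A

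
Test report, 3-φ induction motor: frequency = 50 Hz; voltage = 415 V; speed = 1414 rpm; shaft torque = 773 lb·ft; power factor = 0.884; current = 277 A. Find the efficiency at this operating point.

88.2 %

τ = 773 lb·ft × 1.356 = 1048 N·m
ω = 2π × 1414/60 = 148.1 rad/s; P_out = τω = 1048 × 148.1 = 155209 W
P_in = √3·V_L·I_L·cosφ = 1.732 × 415 × 277 × 0.884 = 176006 W
η = P_out / P_in = 155209 / 176006 = 0.882 = 88.2%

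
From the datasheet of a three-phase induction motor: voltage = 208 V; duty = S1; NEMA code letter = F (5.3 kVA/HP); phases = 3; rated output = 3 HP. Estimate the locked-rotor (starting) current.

S_LR = 5.3 × 3 = 15.9 kVA
I_LR = S_LR/(√3·V_L) = 15900/(1.732×208) = 44.1 A

44.1 A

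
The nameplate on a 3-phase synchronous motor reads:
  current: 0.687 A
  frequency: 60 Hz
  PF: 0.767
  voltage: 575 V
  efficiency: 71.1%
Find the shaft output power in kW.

P_in = √3·V·I·cosφ = 1.732 × 575 × 0.687 × 0.767 = 525 W
P_out = η·P_in = 0.711 × 525 = 373 W

0.373 kW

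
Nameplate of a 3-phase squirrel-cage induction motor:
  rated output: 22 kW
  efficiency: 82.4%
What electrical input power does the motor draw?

P_out = 22000 W
P_in = P_out/η = 22000/0.824 = 26699 W = 26.7 kW

26.7 kW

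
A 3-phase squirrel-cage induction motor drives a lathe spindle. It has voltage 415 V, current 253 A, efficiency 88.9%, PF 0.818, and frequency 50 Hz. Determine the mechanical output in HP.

P_in = √3·V·I·cosφ = 1.732 × 415 × 253 × 0.818 = 148754 W
P_out = η·P_in = 0.889 × 148754 = 132242 W
= 132242/746 = 177 HP

177 HP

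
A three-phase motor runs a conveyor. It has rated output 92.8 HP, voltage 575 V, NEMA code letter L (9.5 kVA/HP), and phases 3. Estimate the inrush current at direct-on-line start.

885 A

S_LR = 9.5 × 92.8 = 881.6 kVA
I_LR = S_LR/(√3·V_L) = 881600/(1.732×575) = 885 A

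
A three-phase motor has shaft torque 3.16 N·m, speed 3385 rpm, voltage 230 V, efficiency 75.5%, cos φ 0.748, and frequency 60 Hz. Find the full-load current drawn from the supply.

4.98 A

ω = 2π×3385/60 = 354.5 rad/s; P_out = τω = 3.16 × 354.5 = 1120 W
P_in = P_out / η = 1120 / 0.755 = 1483 W
I_L = P_in / (√3·V_L·cosφ) = 1483 / (1.732 × 230 × 0.748) = 4.98 A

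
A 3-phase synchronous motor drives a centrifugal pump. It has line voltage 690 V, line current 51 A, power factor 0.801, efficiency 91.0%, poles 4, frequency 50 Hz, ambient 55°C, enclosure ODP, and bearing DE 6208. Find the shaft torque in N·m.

283 N·m

P_in = √3·V·I·cosφ = 1.732 × 690 × 51 × 0.801 = 48820 W
P_out = η·P_in = 0.91 × 48820 = 44426 W
n = n_s = 120×50/4 = 1500 rpm (synchronous)
ω = 2π×1500/60 = 157.1 rad/s
τ = P_out/ω = 44426/157.1 = 283 N·m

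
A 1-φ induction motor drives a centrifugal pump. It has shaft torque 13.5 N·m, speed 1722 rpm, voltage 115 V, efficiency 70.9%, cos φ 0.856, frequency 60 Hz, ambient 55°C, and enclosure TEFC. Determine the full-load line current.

34.9 A

ω = 2π×1722/60 = 180.3 rad/s; P_out = τω = 13.5 × 180.3 = 2434 W
P_in = P_out / η = 2434 / 0.709 = 3433 W
I = P_in / (V·cosφ) = 3433 / (115 × 0.856) = 34.9 A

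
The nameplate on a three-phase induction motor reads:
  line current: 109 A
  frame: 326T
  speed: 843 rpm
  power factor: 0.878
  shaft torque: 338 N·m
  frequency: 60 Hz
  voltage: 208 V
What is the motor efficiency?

ω = 2π × 843/60 = 88.28 rad/s; P_out = τω = 338 × 88.28 = 29839 W
P_in = √3·V_L·I_L·cosφ = 1.732 × 208 × 109 × 0.878 = 34477 W
η = P_out / P_in = 29839 / 34477 = 0.865 = 86.5%

86.5 %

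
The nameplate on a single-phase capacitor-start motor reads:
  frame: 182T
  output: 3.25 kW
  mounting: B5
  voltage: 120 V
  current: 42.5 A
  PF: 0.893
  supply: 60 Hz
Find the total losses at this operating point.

P_in = V·I·cosφ = 120×42.5×0.893 = 4554 W
P_out = 3250 W
Losses = P_in − P_out = 4554 − 3250 = 1304 W

1300 W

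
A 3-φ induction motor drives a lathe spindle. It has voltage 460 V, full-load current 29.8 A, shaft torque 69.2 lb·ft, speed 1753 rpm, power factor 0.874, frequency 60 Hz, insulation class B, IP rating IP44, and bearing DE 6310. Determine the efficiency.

83.0 %

τ = 69.2 lb·ft × 1.356 = 93.84 N·m
ω = 2π × 1753/60 = 183.6 rad/s; P_out = τω = 93.84 × 183.6 = 17229 W
P_in = √3·V_L·I_L·cosφ = 1.732 × 460 × 29.8 × 0.874 = 20751 W
η = P_out / P_in = 17229 / 20751 = 0.830 = 83.0%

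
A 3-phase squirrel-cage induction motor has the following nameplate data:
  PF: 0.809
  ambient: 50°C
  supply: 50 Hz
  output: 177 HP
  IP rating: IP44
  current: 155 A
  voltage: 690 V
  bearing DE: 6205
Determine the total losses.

P_in = √3·V·I·cosφ = 1.732×690×155×0.809 = 149857 W
P_out = 177×746 = 132042 W
Losses = P_in − P_out = 149857 − 132042 = 17815 W

17.8 kW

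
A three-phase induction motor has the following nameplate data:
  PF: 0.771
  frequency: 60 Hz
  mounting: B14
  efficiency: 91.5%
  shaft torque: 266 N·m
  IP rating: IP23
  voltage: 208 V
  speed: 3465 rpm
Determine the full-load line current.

380 A

ω = 2π×3465/60 = 362.9 rad/s; P_out = τω = 266 × 362.9 = 96531 W
P_in = P_out / η = 96531 / 0.915 = 105498 W
I_L = P_in / (√3·V_L·cosφ) = 105498 / (1.732 × 208 × 0.771) = 380 A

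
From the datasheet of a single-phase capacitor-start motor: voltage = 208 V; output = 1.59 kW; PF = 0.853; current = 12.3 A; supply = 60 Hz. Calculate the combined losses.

P_in = V·I·cosφ = 208×12.3×0.853 = 2182 W
P_out = 1590 W
Losses = P_in − P_out = 2182 − 1590 = 592 W

592 W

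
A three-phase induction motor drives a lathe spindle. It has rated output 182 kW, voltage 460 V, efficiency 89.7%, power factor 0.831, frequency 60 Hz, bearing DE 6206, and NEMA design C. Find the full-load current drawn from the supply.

306 A

P_out = 182 kW = 182000 W
P_in = P_out / η = 182000 / 0.897 = 202899 W
I_L = P_in / (√3·V_L·cosφ) = 202899 / (1.732 × 460 × 0.831) = 306 A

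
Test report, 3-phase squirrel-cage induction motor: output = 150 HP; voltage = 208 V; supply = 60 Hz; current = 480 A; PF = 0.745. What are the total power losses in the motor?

P_in = √3·V·I·cosφ = 1.732×208×480×0.745 = 128828 W
P_out = 150×746 = 111900 W
Losses = P_in − P_out = 128828 − 111900 = 16928 W

16900 W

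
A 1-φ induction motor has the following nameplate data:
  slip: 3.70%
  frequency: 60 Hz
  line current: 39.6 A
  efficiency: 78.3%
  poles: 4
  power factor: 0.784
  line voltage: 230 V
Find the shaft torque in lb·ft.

22.7 lb·ft

P_in = V·I·cosφ = 230 × 39.6 × 0.784 = 7141 W
P_out = η·P_in = 0.783 × 7141 = 5591 W
n_s = 120×60/4 = 1800 rpm; n = 1800×(1−0.037) = 1733 rpm
ω = 2π×1733/60 = 181.5 rad/s
τ = P_out/ω = 5591/181.5 = 30.8 N·m
In lb·ft: 30.8/1.356 = 22.7 lb·ft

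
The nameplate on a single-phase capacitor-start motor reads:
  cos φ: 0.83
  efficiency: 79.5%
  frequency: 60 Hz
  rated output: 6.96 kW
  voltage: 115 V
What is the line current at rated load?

91.7 A

P_out = 6.96 kW = 6960 W
P_in = P_out / η = 6960 / 0.795 = 8755 W
I = P_in / (V·cosφ) = 8755 / (115 × 0.83) = 91.7 A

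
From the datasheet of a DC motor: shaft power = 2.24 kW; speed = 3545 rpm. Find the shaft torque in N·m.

ω = 2π × 3545/60 = 371.2 rad/s
τ = P/ω = 2240/371.2 = 6.03 N·m

6.03 N·m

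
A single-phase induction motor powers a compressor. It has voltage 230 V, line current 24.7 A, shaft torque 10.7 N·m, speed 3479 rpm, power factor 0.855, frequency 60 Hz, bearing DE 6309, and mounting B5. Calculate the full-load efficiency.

ω = 2π × 3479/60 = 364.3 rad/s; P_out = τω = 10.7 × 364.3 = 3898 W
P_in = V·I·cosφ = 230 × 24.7 × 0.855 = 4857 W
η = P_out / P_in = 3898 / 4857 = 0.803 = 80.3%

80.3 %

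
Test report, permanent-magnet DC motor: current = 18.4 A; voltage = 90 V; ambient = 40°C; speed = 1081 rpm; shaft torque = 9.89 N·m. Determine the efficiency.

ω = 2π × 1081/60 = 113.2 rad/s; P_out = τω = 9.89 × 113.2 = 1120 W
P_in = V·I = 90 × 18.4 = 1656 W
η = P_out / P_in = 1120 / 1656 = 0.676 = 67.6%

67.6 %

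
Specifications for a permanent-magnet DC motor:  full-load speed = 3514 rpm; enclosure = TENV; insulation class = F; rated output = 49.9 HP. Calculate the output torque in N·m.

101 N·m

P_out = 49.9 × 746 = 37225 W
ω = 2π × 3514/60 = 368 rad/s
τ = P_out/ω = 37225/368 = 101 N·m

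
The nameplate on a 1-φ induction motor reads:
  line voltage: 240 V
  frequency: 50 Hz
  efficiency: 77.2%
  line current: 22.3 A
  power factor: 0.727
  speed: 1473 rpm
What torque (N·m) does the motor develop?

P_in = V·I·cosφ = 240 × 22.3 × 0.727 = 3891 W
P_out = η·P_in = 0.772 × 3891 = 3004 W
n = 1473 rpm
ω = 2π×1473/60 = 154.3 rad/s
τ = P_out/ω = 3004/154.3 = 19.5 N·m

19.5 N·m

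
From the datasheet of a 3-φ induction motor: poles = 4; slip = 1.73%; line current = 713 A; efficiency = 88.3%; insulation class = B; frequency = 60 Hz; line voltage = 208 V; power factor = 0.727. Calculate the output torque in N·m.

890 N·m

P_in = √3·V·I·cosφ = 1.732 × 208 × 713 × 0.727 = 186739 W
P_out = η·P_in = 0.883 × 186739 = 164891 W
n_s = 120×60/4 = 1800 rpm; n = 1800×(1−0.0173) = 1769 rpm
ω = 2π×1769/60 = 185.2 rad/s
τ = P_out/ω = 164891/185.2 = 890 N·m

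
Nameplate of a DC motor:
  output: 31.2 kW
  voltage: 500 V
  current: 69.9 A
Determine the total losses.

3750 W

P_in = V·I = 500×69.9 = 34950 W
P_out = 31200 W
Losses = P_in − P_out = 34950 − 31200 = 3750 W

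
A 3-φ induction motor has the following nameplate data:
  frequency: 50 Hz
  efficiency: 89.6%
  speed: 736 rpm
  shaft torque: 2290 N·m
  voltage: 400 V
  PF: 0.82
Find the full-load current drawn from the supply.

ω = 2π×736/60 = 77.07 rad/s; P_out = τω = 2290 × 77.07 = 176490 W
P_in = P_out / η = 176490 / 0.896 = 196975 W
I_L = P_in / (√3·V_L·cosφ) = 196975 / (1.732 × 400 × 0.82) = 347 A

347 A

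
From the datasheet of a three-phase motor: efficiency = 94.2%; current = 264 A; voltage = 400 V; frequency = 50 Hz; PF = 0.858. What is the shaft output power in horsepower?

P_in = √3·V·I·cosφ = 1.732 × 400 × 264 × 0.858 = 156928 W
P_out = η·P_in = 0.942 × 156928 = 147826 W
= 147826/746 = 198 HP

198 HP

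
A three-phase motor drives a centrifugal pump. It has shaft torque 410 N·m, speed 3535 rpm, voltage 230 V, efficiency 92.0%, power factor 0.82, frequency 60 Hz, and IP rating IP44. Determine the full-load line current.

ω = 2π×3535/60 = 370.2 rad/s; P_out = τω = 410 × 370.2 = 151782 W
P_in = P_out / η = 151782 / 0.920 = 164980 W
I_L = P_in / (√3·V_L·cosφ) = 164980 / (1.732 × 230 × 0.82) = 505 A

505 A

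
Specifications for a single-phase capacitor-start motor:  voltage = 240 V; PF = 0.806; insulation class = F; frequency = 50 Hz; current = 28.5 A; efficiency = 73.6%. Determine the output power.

4.06 kW

P_in = V·I·cosφ = 240 × 28.5 × 0.806 = 5513 W
P_out = η·P_in = 0.736 × 5513 = 4058 W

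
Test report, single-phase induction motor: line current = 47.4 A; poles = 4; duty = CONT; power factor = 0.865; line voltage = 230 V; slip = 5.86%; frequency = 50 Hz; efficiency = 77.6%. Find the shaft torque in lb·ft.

P_in = V·I·cosφ = 230 × 47.4 × 0.865 = 9430 W
P_out = η·P_in = 0.776 × 9430 = 7318 W
n_s = 120×50/4 = 1500 rpm; n = 1500×(1−0.0586) = 1412 rpm
ω = 2π×1412/60 = 147.9 rad/s
τ = P_out/ω = 7318/147.9 = 49.48 N·m
In lb·ft: 49.48/1.356 = 36.5 lb·ft

36.5 lb·ft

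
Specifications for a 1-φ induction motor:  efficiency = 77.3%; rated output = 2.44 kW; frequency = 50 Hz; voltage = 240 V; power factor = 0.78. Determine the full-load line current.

16.9 A

P_out = 2.44 kW = 2440 W
P_in = P_out / η = 2440 / 0.773 = 3157 W
I = P_in / (V·cosφ) = 3157 / (240 × 0.78) = 16.9 A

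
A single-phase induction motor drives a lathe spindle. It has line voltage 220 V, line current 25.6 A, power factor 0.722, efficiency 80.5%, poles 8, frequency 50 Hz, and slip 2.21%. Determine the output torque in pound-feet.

P_in = V·I·cosφ = 220 × 25.6 × 0.722 = 4066 W
P_out = η·P_in = 0.805 × 4066 = 3273 W
n_s = 120×50/8 = 750 rpm; n = 750×(1−0.0221) = 733 rpm
ω = 2π×733/60 = 76.76 rad/s
τ = P_out/ω = 3273/76.76 = 42.64 N·m
In lb·ft: 42.64/1.356 = 31.4 lb·ft

31.4 lb·ft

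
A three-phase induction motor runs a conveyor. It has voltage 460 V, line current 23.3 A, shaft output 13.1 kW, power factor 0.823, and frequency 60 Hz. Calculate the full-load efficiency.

P_out = 13.1 kW = 13100 W
P_in = √3·V_L·I_L·cosφ = 1.732 × 460 × 23.3 × 0.823 = 15278 W
η = P_out / P_in = 13100 / 15278 = 0.857 = 85.7%

85.7 %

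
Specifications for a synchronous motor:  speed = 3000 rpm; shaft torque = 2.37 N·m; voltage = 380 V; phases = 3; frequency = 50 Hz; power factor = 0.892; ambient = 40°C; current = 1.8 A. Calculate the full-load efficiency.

ω = 2π × 3000/60 = 314.2 rad/s; P_out = τω = 2.37 × 314.2 = 745 W
P_in = √3·V_L·I_L·cosφ = 1.732 × 380 × 1.8 × 0.892 = 1057 W
η = P_out / P_in = 745 / 1057 = 0.705 = 70.5%

70.5 %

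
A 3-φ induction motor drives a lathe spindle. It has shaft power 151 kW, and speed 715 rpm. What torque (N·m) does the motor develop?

2020 N·m

ω = 2π × 715/60 = 74.87 rad/s
τ = P/ω = 151000/74.87 = 2020 N·m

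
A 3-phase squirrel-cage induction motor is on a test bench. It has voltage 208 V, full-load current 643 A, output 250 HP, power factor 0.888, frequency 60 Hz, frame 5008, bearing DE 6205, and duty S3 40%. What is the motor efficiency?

P_out = 250 × 746 = 186500 W
P_in = √3·V_L·I_L·cosφ = 1.732 × 208 × 643 × 0.888 = 205700 W
η = P_out / P_in = 186500 / 205700 = 0.907 = 90.7%

90.7 %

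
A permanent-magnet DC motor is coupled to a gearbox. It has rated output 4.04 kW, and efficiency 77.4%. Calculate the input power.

5.22 kW

P_out = 4040 W
P_in = P_out/η = 4040/0.774 = 5220 W = 5.22 kW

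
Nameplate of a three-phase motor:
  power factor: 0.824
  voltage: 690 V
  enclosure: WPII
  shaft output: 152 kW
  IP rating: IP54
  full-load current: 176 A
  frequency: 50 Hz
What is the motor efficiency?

P_out = 152 kW = 152000 W
P_in = √3·V_L·I_L·cosφ = 1.732 × 690 × 176 × 0.824 = 173315 W
η = P_out / P_in = 152000 / 173315 = 0.877 = 87.7%

87.7 %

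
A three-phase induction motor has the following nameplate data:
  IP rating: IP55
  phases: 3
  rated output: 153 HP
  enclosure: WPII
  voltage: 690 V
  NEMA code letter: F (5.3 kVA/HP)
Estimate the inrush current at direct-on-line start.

S_LR = 5.3 × 153 = 810.9 kVA
I_LR = S_LR/(√3·V_L) = 810900/(1.732×690) = 679 A

679 A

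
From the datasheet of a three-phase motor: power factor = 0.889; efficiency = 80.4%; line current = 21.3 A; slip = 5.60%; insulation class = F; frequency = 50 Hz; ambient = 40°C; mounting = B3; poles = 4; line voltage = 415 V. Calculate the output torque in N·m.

P_in = √3·V·I·cosφ = 1.732 × 415 × 21.3 × 0.889 = 13611 W
P_out = η·P_in = 0.804 × 13611 = 10943 W
n_s = 120×50/4 = 1500 rpm; n = 1500×(1−0.056) = 1416 rpm
ω = 2π×1416/60 = 148.3 rad/s
τ = P_out/ω = 10943/148.3 = 73.8 N·m

73.8 N·m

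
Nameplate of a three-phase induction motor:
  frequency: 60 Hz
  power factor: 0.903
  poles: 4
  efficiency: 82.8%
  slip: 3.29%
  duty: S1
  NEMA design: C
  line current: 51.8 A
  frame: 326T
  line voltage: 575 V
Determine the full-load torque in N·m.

212 N·m

P_in = √3·V·I·cosφ = 1.732 × 575 × 51.8 × 0.903 = 46584 W
P_out = η·P_in = 0.828 × 46584 = 38572 W
n_s = 120×60/4 = 1800 rpm; n = 1800×(1−0.0329) = 1741 rpm
ω = 2π×1741/60 = 182.3 rad/s
τ = P_out/ω = 38572/182.3 = 212 N·m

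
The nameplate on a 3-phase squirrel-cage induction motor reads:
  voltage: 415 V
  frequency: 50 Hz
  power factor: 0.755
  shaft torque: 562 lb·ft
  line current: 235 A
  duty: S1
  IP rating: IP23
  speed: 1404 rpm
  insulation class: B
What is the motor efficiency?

87.8 %

τ = 562 lb·ft × 1.356 = 762.1 N·m
ω = 2π × 1404/60 = 147 rad/s; P_out = τω = 762.1 × 147 = 112029 W
P_in = √3·V_L·I_L·cosφ = 1.732 × 415 × 235 × 0.755 = 127530 W
η = P_out / P_in = 112029 / 127530 = 0.878 = 87.8%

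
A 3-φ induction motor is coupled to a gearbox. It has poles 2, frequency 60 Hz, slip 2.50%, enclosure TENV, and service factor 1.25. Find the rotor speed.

3510 rpm

n_s = 120f/p = 120×60/2 = 3600 rpm
n = n_s(1 − s) = 3600 × (1 − 0.025) = 3510 rpm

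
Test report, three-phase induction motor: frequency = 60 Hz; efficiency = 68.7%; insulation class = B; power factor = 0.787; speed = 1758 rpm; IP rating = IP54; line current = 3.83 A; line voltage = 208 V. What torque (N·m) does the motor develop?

4.05 N·m

P_in = √3·V·I·cosφ = 1.732 × 208 × 3.83 × 0.787 = 1086 W
P_out = η·P_in = 0.687 × 1086 = 746 W
n = 1758 rpm
ω = 2π×1758/60 = 184.1 rad/s
τ = P_out/ω = 746/184.1 = 4.05 N·m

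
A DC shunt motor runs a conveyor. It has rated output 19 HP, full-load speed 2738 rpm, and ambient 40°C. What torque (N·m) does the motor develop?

49.4 N·m

P_out = 19 × 746 = 14174 W
ω = 2π × 2738/60 = 286.7 rad/s
τ = P_out/ω = 14174/286.7 = 49.4 N·m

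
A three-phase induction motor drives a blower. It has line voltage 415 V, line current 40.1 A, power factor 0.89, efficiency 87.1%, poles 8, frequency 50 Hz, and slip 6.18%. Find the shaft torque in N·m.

P_in = √3·V·I·cosφ = 1.732 × 415 × 40.1 × 0.89 = 25653 W
P_out = η·P_in = 0.871 × 25653 = 22344 W
n_s = 120×50/8 = 750 rpm; n = 750×(1−0.0618) = 704 rpm
ω = 2π×704/60 = 73.72 rad/s
τ = P_out/ω = 22344/73.72 = 303 N·m

303 N·m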